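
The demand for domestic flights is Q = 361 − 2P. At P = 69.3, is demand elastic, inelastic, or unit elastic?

At P = 69.3, Q = 222.4.
dQ/dP = −2.
Point elasticity E = (dQ/dP)·(P/Q) = -2 × 69.3/222.4 ≈ -0.623.
|E| ≈ 0.623 < 1, so demand is inelastic.

inelastic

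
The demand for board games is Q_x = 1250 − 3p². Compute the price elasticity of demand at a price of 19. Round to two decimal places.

-12.97

At p = 19, Q_x = 167.
dQ_x/dp = −2·3·p = −114.
Point elasticity E = (dQ_x/dp)·(p/Q_x) = -114 × 19/167 ≈ -12.97.
|E| > 1, so demand is elastic at this price.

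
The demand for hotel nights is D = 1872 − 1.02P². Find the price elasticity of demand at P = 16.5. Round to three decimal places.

At P = 16.5, D = 1594.305.
dD/dP = −2·1.02·P = −33.66.
Point elasticity E = (dD/dP)·(P/D) = -33.66 × 16.5/1594.305 ≈ -0.348.
|E| < 1, so demand is inelastic at this price.

-0.348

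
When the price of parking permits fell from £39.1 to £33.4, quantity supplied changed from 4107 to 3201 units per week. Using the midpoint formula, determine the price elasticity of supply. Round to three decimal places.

%Δq = (3201 − 4107)/[(4107 + 3201)/2] = -906/3654 ≈ -0.2479.
%Δp = (33.4 − 39.1)/[(39.1 + 33.4)/2] = -5.7/36.25 ≈ -0.1572.
Arc elasticity E = %Δq/%Δp ≈ -0.2479/-0.1572 ≈ 1.577.
|E| > 1: supply is elastic over this range.

1.577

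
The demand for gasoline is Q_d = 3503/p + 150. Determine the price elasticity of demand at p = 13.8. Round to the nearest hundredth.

-0.63

At p = 13.8, Q_d = 403.8406.
dQ_d/dp = −3503/p² = −18.3942.
Point elasticity E = (dQ_d/dp)·(p/Q_d) = -18.3942 × 13.8/403.8406 ≈ -0.63.
|E| < 1, so demand is inelastic at this price.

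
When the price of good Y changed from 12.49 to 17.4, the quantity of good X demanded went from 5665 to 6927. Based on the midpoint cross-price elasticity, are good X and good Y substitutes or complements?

substitutes

%ΔQ_x = (6927 − 5665)/[(5665+6927)/2] = 1262/6296 ≈ 0.2004.
%ΔP_y = (17.4 − 12.49)/[(12.49+17.4)/2] ≈ 0.3285.
E_xy = 0.2004/0.3285 ≈ 0.610.
E_xy > 0, so the goods are substitutes.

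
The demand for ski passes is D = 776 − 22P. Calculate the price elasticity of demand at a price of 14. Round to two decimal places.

-0.66

At P = 14, D = 468.
dD/dP = −22.
Point elasticity E = (dD/dP)·(P/D) = -22 × 14/468 ≈ -0.66.
|E| < 1, so demand is inelastic at this price.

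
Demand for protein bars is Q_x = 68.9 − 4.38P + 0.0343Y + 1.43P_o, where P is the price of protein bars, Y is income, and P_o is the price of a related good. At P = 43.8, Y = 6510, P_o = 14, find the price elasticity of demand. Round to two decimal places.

At the given point, Q_x = 68.9 − 4.38(43.8) + 0.0343(6510) + 1.43(14) = 68.9 − 191.844 + 223.293 + 20.02 = 120.369.
∂Q_x/∂P = −4.38, so E_p = (−4.38)·(43.8/120.369) ≈ -1.59.
|E_p| > 1: demand is elastic.

-1.59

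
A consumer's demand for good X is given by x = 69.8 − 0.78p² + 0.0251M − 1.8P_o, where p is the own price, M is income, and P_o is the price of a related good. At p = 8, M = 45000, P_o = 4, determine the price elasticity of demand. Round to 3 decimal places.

-0.087

At the given point, x = 69.8 − 0.78(8)² + 0.0251(45000) − 1.8(4) = 69.8 − 49.92 + 1129.5 − 7.2 = 1142.18.
∂x/∂p = −2·0.78·p = -12.48, so E_p = -12.48·(8/1142.18) ≈ -0.087.
|E_p| < 1: demand is inelastic.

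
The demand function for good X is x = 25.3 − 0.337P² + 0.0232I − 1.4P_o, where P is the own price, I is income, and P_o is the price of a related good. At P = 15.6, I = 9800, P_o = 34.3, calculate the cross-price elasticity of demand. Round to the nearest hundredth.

-0.39

First evaluate x: 25.3 − 0.337(15.6)² + 0.0232(9800) − 1.4(34.3) = 25.3 − 82.0123 + 227.36 − 48.02 = 122.6277.
∂x/∂P_o = −1.4, so E_xy = -1.4·(34.3/122.6277) ≈ -0.39.
E_xy < 0: the goods are complements.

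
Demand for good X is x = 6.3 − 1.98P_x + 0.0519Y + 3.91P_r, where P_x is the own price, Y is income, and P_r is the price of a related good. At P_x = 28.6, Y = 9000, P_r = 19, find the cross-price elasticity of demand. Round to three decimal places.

0.151

First evaluate x: 6.3 − 1.98(28.6) + 0.0519(9000) + 3.91(19) = 6.3 − 56.628 + 467.1 + 74.29 = 491.062.
∂x/∂P_r = +3.91, so E_xy = 3.91·(19/491.062) ≈ 0.151.
E_xy > 0: the goods are substitutes.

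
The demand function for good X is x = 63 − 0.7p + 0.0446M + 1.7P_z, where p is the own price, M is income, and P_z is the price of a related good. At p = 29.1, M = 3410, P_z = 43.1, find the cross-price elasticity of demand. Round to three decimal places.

0.273

First evaluate x: 63 − 0.7(29.1) + 0.0446(3410) + 1.7(43.1) = 63 − 20.37 + 152.086 + 73.27 = 267.986.
∂x/∂P_z = +1.7, so E_xy = 1.7·(43.1/267.986) ≈ 0.273.
E_xy > 0: the goods are substitutes.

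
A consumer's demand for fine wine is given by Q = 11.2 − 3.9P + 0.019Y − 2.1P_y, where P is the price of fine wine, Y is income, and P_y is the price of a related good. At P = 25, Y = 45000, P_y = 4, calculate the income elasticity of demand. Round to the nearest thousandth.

First evaluate Q: 11.2 − 3.9(25) + 0.019(45000) − 2.1(4) = 11.2 − 97.5 + 855 − 8.4 = 760.3.
∂Q/∂Y = +0.019, so E_I = 0.019·(45000/760.3) ≈ 1.125.
E_I > 1: normal good (luxury).

1.125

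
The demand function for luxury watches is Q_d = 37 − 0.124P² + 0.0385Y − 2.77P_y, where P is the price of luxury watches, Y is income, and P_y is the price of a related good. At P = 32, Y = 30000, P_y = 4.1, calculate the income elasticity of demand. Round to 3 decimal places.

Evaluating quantity at (P, Y, P_y) gives Q_d = 37 − 0.124(32)² + 0.0385(30000) − 2.77(4.1) = 37 − 126.976 + 1155 − 11.357 = 1053.667.
∂Q_d/∂Y = +0.0385, so E_I = 0.0385·(30000/1053.667) ≈ 1.096.
E_I > 1: normal good (luxury).

1.096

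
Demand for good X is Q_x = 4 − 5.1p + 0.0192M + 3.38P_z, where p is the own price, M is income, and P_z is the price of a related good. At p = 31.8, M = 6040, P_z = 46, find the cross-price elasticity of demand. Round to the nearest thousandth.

Substituting, Q_x = 4 − 5.1(31.8) + 0.0192(6040) + 3.38(46) = 4 − 162.18 + 115.968 + 155.48 = 113.268.
∂Q_x/∂P_z = +3.38, so E_xy = 3.38·(46/113.268) ≈ 1.373.
E_xy > 0: the goods are substitutes.

1.373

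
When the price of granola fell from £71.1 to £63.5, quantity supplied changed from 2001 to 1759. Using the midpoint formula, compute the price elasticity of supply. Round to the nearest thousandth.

%Δq = (1759 − 2001)/[(2001 + 1759)/2] = -242/1880 ≈ -0.1287.
%ΔP = (63.5 − 71.1)/[(71.1 + 63.5)/2] = -7.6/67.3 ≈ -0.1129.
Arc elasticity E = %Δq/%ΔP ≈ -0.1287/-0.1129 ≈ 1.140.
|E| > 1: supply is elastic over this range.

1.140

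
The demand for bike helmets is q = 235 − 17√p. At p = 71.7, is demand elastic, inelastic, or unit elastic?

At p = 71.7, q = 91.0511.
dq/dp = −17/(2√p) = −17/(2·8.4676).
Point elasticity E = (dq/dp)·(p/q) = -1.0038 × 71.7/91.0511 ≈ -0.790.
|E| ≈ 0.790 < 1, so demand is inelastic.

inelastic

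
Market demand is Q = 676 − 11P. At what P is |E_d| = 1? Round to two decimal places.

For linear demand Q = a − bP, E = −bP/(a − bP). |E| = 1 ⇒ bP = a − bP ⇒ P = a/(2b).
P = 676/(2·11) ≈ 30.73.

30.73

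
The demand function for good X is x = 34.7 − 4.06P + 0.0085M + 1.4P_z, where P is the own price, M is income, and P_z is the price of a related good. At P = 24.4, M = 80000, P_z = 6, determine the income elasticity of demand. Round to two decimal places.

1.09

First evaluate x: 34.7 − 4.06(24.4) + 0.0085(80000) + 1.4(6) = 34.7 − 99.064 + 680 + 8.4 = 624.036.
∂x/∂M = +0.0085, so E_I = 0.0085·(80000/624.036) ≈ 1.09.
E_I > 1: normal good (luxury).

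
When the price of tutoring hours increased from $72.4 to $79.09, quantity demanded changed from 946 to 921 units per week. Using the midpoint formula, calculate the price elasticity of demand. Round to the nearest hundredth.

%ΔQ = (921 − 946)/[(946 + 921)/2] = -25/933.5 ≈ -0.0268.
%Δp = (79.09 − 72.4)/[(72.4 + 79.09)/2] = 6.69/75.745 ≈ 0.0883.
Arc elasticity E = %ΔQ/%Δp ≈ -0.0268/0.0883 ≈ -0.30.
|E| < 1: demand is inelastic over this range.

-0.30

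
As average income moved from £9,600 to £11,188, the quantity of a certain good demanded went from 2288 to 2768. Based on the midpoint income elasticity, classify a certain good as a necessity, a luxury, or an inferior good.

%ΔQ = (2768 − 2288)/[(2288+2768)/2] = 480/2528 ≈ 0.1899.
%ΔI = (11,188 − 9,600)/[(9,600+11,188)/2] = 1588/10394 ≈ 0.1528.
E_I = %ΔQ/%ΔI ≈ 1.243.
E_I > 1: normal good (luxury).

luxury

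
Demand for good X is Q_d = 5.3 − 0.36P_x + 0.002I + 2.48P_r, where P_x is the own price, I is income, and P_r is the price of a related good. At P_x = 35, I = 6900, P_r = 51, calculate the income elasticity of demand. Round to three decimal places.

Substituting, Q_d = 5.3 − 0.36(35) + 0.002(6900) + 2.48(51) = 5.3 − 12.6 + 13.8 + 126.48 = 132.98.
∂Q_d/∂I = +0.002, so E_I = 0.002·(6900/132.98) ≈ 0.104.
E_I ∈ (0,1): normal good (necessity).

0.104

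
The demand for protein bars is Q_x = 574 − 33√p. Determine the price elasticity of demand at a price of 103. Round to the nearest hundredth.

-0.70

At p = 103, Q_x = 239.0866.
dQ_x/dp = −33/(2√p) = −33/(2·10.1489).
Point elasticity E = (dQ_x/dp)·(p/Q_x) = -1.6258 × 103/239.0866 ≈ -0.70.
|E| < 1, so demand is inelastic at this price.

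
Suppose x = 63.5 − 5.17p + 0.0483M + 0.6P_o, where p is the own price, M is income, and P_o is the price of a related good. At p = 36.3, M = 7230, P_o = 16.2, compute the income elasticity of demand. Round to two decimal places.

1.49

Substituting, x = 63.5 − 5.17(36.3) + 0.0483(7230) + 0.6(16.2) = 63.5 − 187.671 + 349.209 + 9.72 = 234.758.
∂x/∂M = +0.0483, so E_I = 0.0483·(7230/234.758) ≈ 1.49.
E_I > 1: normal good (luxury).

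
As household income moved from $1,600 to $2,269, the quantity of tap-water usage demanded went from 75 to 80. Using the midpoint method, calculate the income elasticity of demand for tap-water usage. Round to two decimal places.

%ΔQ = (80 − 75)/[(75+80)/2] = 5/77.5 ≈ 0.0645.
%ΔY = (2,269 − 1,600)/[(1,600+2,269)/2] = 669/1934.5 ≈ 0.3458.
E_I = %ΔQ/%ΔY ≈ 0.19.
E_I ∈ (0,1): normal good (necessity).

0.19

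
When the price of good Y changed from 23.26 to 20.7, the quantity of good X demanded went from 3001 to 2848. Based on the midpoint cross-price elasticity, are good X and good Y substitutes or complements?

substitutes

%ΔQ_x = (2848 − 3001)/[(3001+2848)/2] = -153/2924.5 ≈ -0.0523.
%ΔP_y = (20.7 − 23.26)/[(23.26+20.7)/2] ≈ -0.1165.
E_xy = -0.0523/-0.1165 ≈ 0.449.
E_xy > 0, so the goods are substitutes.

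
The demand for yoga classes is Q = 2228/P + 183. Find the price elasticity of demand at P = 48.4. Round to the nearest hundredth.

At P = 48.4, Q = 229.0331.
dQ/dP = −2228/P² = −0.9511.
Point elasticity E = (dQ/dP)·(P/Q) = -0.9511 × 48.4/229.0331 ≈ -0.20.
|E| < 1, so demand is inelastic at this price.

-0.20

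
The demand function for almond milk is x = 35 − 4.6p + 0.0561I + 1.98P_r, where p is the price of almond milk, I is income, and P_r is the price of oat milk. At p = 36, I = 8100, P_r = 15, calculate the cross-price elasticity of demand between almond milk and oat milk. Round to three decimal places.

0.084

At the given point, x = 35 − 4.6(36) + 0.0561(8100) + 1.98(15) = 35 − 165.6 + 454.41 + 29.7 = 353.51.
∂x/∂P_r = +1.98, so E_xy = 1.98·(15/353.51) ≈ 0.084.
E_xy > 0: the goods are substitutes.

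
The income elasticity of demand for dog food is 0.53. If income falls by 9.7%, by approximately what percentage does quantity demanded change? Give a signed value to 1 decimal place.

-5.1

%ΔQ ≈ E × %ΔI = (0.53) × (-9.7%) ≈ -5.1%.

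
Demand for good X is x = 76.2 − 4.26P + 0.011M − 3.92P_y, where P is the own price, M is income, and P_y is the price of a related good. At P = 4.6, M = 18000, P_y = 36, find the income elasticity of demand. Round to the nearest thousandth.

At the given point, x = 76.2 − 4.26(4.6) + 0.011(18000) − 3.92(36) = 76.2 − 19.596 + 198 − 141.12 = 113.484.
∂x/∂M = +0.011, so E_I = 0.011·(18000/113.484) ≈ 1.745.
E_I > 1: normal good (luxury).

1.745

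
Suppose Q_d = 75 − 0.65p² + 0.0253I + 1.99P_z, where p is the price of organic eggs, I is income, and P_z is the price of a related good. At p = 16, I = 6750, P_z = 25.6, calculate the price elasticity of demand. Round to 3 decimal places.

At the given point, Q_d = 75 − 0.65(16)² + 0.0253(6750) + 1.99(25.6) = 75 − 166.4 + 170.775 + 50.944 = 130.319.
∂Q_d/∂p = −2·0.65·p = -20.8, so E_p = -20.8·(16/130.319) ≈ -2.554.
|E_p| > 1: demand is elastic.

-2.554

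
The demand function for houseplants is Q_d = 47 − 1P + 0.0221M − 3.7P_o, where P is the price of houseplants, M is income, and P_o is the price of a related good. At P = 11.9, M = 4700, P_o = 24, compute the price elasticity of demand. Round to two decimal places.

-0.24

Q_d = 47 − 1(11.9) + 0.0221(4700) − 3.7(24) = 47 − 11.9 + 103.87 − 88.8 = 50.17.
∂Q_d/∂P = −1, so E_p = (−1)·(11.9/50.17) ≈ -0.24.
|E_p| < 1: demand is inelastic.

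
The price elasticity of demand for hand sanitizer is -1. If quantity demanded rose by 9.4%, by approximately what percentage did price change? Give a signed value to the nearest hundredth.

%ΔQ ≈ E × %ΔP ⇒ %ΔP = %ΔQ / E = (9.4%)/(-1) = -9.40%.

-9.40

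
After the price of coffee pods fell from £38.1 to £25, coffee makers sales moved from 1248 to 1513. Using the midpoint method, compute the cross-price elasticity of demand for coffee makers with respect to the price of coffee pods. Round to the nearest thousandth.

-0.462

%ΔQ_x = (1513 − 1248)/[(1248+1513)/2] = 265/1380.5 ≈ 0.1920.
%ΔP_y = (25 − 38.1)/[(38.1+25)/2] ≈ -0.4152.
E_xy = 0.1920/-0.4152 ≈ -0.462.
E_xy < 0, so coffee makers and coffee pods are complements.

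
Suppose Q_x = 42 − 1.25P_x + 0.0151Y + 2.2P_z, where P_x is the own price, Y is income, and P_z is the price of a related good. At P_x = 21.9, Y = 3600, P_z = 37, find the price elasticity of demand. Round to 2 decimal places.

-0.18

At the given point, Q_x = 42 − 1.25(21.9) + 0.0151(3600) + 2.2(37) = 42 − 27.375 + 54.36 + 81.4 = 150.385.
∂Q_x/∂P_x = −1.25, so E_p = (−1.25)·(21.9/150.385) ≈ -0.18.
|E_p| < 1: demand is inelastic.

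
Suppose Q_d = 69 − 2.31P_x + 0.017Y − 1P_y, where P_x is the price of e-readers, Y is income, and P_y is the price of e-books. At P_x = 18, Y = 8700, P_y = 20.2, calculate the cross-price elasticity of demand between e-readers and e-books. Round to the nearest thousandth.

-0.130

Q_d = 69 − 2.31(18) + 0.017(8700) − 1(20.2) = 69 − 41.58 + 147.9 − 20.2 = 155.12.
∂Q_d/∂P_y = −1, so E_xy = -1·(20.2/155.12) ≈ -0.130.
E_xy < 0: the goods are complements.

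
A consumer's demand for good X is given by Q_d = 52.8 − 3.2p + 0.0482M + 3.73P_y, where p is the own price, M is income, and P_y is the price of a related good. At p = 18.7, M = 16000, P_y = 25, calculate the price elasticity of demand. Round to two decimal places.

-0.07

Q_d = 52.8 − 3.2(18.7) + 0.0482(16000) + 3.73(25) = 52.8 − 59.84 + 771.2 + 93.25 = 857.41.
∂Q_d/∂p = −3.2, so E_p = (−3.2)·(18.7/857.41) ≈ -0.07.
|E_p| < 1: demand is inelastic.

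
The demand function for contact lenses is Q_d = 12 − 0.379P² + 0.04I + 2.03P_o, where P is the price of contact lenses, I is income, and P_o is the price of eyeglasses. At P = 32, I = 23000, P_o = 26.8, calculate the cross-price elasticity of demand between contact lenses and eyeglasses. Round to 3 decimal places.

First evaluate Q_d: 12 − 0.379(32)² + 0.04(23000) + 2.03(26.8) = 12 − 388.096 + 920 + 54.404 = 598.308.
∂Q_d/∂P_o = +2.03, so E_xy = 2.03·(26.8/598.308) ≈ 0.091.
E_xy > 0: the goods are substitutes.

0.091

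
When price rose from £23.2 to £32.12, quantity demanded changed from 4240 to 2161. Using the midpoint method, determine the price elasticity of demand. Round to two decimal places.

-2.01

%Δq = (2161 − 4240)/[(4240 + 2161)/2] = -2079/3200.5 ≈ -0.6496.
%Δp = (32.12 − 23.2)/[(23.2 + 32.12)/2] = 8.92/27.66 ≈ 0.3225.
Arc elasticity E = %Δq/%Δp ≈ -0.6496/0.3225 ≈ -2.01.
|E| > 1: demand is elastic over this range.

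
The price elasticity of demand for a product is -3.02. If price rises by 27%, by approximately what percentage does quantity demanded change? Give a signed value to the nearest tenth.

-81.5

%ΔQ ≈ E × %ΔP = (-3.02) × (27%) ≈ -81.5%.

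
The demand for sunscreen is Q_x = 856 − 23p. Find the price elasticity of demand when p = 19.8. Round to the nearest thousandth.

-1.137

At p = 19.8, Q_x = 400.6.
dQ_x/dp = −23.
Point elasticity E = (dQ_x/dp)·(p/Q_x) = -23 × 19.8/400.6 ≈ -1.137.
|E| > 1, so demand is elastic at this price.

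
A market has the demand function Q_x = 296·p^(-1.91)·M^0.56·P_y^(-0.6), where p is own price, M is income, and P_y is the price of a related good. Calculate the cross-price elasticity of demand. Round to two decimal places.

-0.60

For a Cobb–Douglas (constant-elasticity) form Q_x = A·P_y^α·…, the elasticity with respect to P_y equals the exponent α at every point.
Here the exponent on P_y is -0.6, so the cross-price elasticity of demand is -0.60.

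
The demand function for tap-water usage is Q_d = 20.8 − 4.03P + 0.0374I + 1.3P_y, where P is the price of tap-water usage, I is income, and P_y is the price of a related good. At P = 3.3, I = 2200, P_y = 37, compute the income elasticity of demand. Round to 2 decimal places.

Q_d = 20.8 − 4.03(3.3) + 0.0374(2200) + 1.3(37) = 20.8 − 13.299 + 82.28 + 48.1 = 137.881.
∂Q_d/∂I = +0.0374, so E_I = 0.0374·(2200/137.881) ≈ 0.60.
E_I ∈ (0,1): normal good (necessity).

0.60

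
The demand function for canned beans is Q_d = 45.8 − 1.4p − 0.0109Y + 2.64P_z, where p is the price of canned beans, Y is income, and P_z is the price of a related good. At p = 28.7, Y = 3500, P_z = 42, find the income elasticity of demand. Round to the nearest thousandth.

Q_d = 45.8 − 1.4(28.7) − 0.0109(3500) + 2.64(42) = 45.8 − 40.18 − 38.15 + 110.88 = 78.35.
∂Q_d/∂Y = −0.0109, so E_I = -0.0109·(3500/78.35) ≈ -0.487.
E_I < 0: inferior good.

-0.487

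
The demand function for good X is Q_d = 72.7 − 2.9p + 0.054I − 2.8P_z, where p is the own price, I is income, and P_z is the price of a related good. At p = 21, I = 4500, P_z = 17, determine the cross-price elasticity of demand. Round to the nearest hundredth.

Evaluating quantity at (p, I, P_z) gives Q_d = 72.7 − 2.9(21) + 0.054(4500) − 2.8(17) = 72.7 − 60.9 + 243 − 47.6 = 207.2.
∂Q_d/∂P_z = −2.8, so E_xy = -2.8·(17/207.2) ≈ -0.23.
E_xy < 0: the goods are complements.

-0.23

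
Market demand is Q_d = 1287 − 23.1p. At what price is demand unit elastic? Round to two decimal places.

27.86

For linear demand Q_d = a − bp, E = −bp/(a − bp). |E| = 1 ⇒ bp = a − bp ⇒ p = a/(2b).
p = 1287/(2·23.1) ≈ 27.86.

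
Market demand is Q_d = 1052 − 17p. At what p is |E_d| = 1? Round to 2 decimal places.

For linear demand Q_d = a − bp, E = −bp/(a − bp). |E| = 1 ⇒ bp = a − bp ⇒ p = a/(2b).
p = 1052/(2·17) ≈ 30.94.

30.94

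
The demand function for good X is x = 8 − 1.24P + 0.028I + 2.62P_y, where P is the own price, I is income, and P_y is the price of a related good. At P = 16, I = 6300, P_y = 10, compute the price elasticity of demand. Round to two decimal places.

x = 8 − 1.24(16) + 0.028(6300) + 2.62(10) = 8 − 19.84 + 176.4 + 26.2 = 190.76.
∂x/∂P = −1.24, so E_p = (−1.24)·(16/190.76) ≈ -0.10.
|E_p| < 1: demand is inelastic.

-0.10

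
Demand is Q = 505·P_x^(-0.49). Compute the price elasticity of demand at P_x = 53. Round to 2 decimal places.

For a Cobb–Douglas (constant-elasticity) form Q = A·P_x^α·…, the elasticity with respect to P_x equals the exponent α at every point.
Here the exponent on P_x is -0.49, so the price elasticity of demand is -0.49.

-0.49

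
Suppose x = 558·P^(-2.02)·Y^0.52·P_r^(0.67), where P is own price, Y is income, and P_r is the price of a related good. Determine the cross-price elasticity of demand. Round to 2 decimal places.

For a Cobb–Douglas (constant-elasticity) form x = A·P_r^α·…, the elasticity with respect to P_r equals the exponent α at every point.
Here the exponent on P_r is 0.67, so the cross-price elasticity of demand is 0.67.

0.67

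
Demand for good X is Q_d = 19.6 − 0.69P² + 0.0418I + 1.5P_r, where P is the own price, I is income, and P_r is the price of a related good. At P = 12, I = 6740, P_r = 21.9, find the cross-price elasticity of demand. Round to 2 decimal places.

First evaluate Q_d: 19.6 − 0.69(12)² + 0.0418(6740) + 1.5(21.9) = 19.6 − 99.36 + 281.732 + 32.85 = 234.822.
∂Q_d/∂P_r = +1.5, so E_xy = 1.5·(21.9/234.822) ≈ 0.14.
E_xy > 0: the goods are substitutes.

0.14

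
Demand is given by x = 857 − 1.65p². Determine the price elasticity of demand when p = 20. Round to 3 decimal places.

At p = 20, x = 197.
dx/dp = −2·1.65·p = −66.
Point elasticity E = (dx/dp)·(p/x) = -66 × 20/197 ≈ -6.701.
|E| > 1, so demand is elastic at this price.

-6.701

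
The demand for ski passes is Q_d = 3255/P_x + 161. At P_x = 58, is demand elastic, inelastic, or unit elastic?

inelastic

At P_x = 58, Q_d = 217.1207.
dQ_d/dP_x = −3255/P_x² = −0.9676.
Point elasticity E = (dQ_d/dP_x)·(P_x/Q_d) = -0.9676 × 58/217.1207 ≈ -0.258.
|E| ≈ 0.258 < 1, so demand is inelastic.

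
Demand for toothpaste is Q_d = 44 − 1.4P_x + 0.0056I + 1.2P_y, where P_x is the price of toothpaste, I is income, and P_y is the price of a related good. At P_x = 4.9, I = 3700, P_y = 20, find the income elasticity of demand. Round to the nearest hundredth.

Q_d = 44 − 1.4(4.9) + 0.0056(3700) + 1.2(20) = 44 − 6.86 + 20.72 + 24 = 81.86.
∂Q_d/∂I = +0.0056, so E_I = 0.0056·(3700/81.86) ≈ 0.25.
E_I ∈ (0,1): normal good (necessity).

0.25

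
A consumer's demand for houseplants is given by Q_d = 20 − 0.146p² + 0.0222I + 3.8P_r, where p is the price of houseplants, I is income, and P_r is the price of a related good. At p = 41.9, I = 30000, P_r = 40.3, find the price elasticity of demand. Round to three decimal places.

At the given point, Q_d = 20 − 0.146(41.9)² + 0.0222(30000) + 3.8(40.3) = 20 − 256.3191 + 666 + 153.14 = 582.8209.
∂Q_d/∂p = −2·0.146·p = -12.2348, so E_p = -12.2348·(41.9/582.8209) ≈ -0.880.
|E_p| < 1: demand is inelastic.

-0.880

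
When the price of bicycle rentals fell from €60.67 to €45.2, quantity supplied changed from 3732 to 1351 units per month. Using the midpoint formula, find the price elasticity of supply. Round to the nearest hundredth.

%ΔQ = (1351 − 3732)/[(3732 + 1351)/2] = -2381/2541.5 ≈ -0.9368.
%Δp = (45.2 − 60.67)/[(60.67 + 45.2)/2] = -15.47/52.935 ≈ -0.2922.
Arc elasticity E = %ΔQ/%Δp ≈ -0.9368/-0.2922 ≈ 3.21.
|E| > 1: supply is elastic over this range.

3.21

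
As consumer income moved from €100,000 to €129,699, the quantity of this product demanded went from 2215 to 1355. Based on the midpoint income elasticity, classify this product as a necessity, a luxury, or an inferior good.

%ΔQ = (1355 − 2215)/[(2215+1355)/2] = -860/1785 ≈ -0.4818.
%ΔY = (129,699 − 100,000)/[(100,000+129,699)/2] = 29699/114849.5 ≈ 0.2586.
E_I = %ΔQ/%ΔY ≈ -1.863.
E_I < 0: inferior good.

inferior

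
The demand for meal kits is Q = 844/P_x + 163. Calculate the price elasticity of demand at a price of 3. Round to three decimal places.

At P_x = 3, Q = 444.3333.
dQ/dP_x = −844/P_x² = −93.7778.
Point elasticity E = (dQ/dP_x)·(P_x/Q) = -93.7778 × 3/444.3333 ≈ -0.633.
|E| < 1, so demand is inelastic at this price.

-0.633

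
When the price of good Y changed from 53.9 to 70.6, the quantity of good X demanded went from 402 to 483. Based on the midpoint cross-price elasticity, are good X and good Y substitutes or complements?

substitutes

%ΔQ_x = (483 − 402)/[(402+483)/2] = 81/442.5 ≈ 0.1831.
%ΔP_y = (70.6 − 53.9)/[(53.9+70.6)/2] ≈ 0.2683.
E_xy = 0.1831/0.2683 ≈ 0.682.
E_xy > 0, so the goods are substitutes.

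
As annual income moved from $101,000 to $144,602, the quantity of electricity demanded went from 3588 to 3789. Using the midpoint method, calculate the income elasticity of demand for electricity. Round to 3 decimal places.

%ΔQ = (3789 − 3588)/[(3588+3789)/2] = 201/3688.5 ≈ 0.0545.
%ΔI = (144,602 − 101,000)/[(101,000+144,602)/2] = 43602/122801 ≈ 0.3551.
E_I = %ΔQ/%ΔI ≈ 0.153.
E_I ∈ (0,1): normal good (necessity).

0.153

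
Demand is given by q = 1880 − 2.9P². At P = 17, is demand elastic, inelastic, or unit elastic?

elastic

At P = 17, q = 1041.9.
dq/dP = −2·2.9·P = −98.6.
Point elasticity E = (dq/dP)·(P/q) = -98.6 × 17/1041.9 ≈ -1.609.
|E| ≈ 1.609 > 1, so demand is elastic.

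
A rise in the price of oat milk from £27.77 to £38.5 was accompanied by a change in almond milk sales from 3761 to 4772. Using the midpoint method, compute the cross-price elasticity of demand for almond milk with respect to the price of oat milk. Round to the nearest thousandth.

0.732

%ΔQ_x = (4772 − 3761)/[(3761+4772)/2] = 1011/4266.5 ≈ 0.2370.
%ΔP_y = (38.5 − 27.77)/[(27.77+38.5)/2] ≈ 0.3238.
E_xy = 0.2370/0.3238 ≈ 0.732.
E_xy > 0, so almond milk and oat milk are substitutes.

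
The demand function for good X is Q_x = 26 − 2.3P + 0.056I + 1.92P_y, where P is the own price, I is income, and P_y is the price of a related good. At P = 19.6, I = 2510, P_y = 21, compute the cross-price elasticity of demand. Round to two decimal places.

0.25

First evaluate Q_x: 26 − 2.3(19.6) + 0.056(2510) + 1.92(21) = 26 − 45.08 + 140.56 + 40.32 = 161.8.
∂Q_x/∂P_y = +1.92, so E_xy = 1.92·(21/161.8) ≈ 0.25.
E_xy > 0: the goods are substitutes.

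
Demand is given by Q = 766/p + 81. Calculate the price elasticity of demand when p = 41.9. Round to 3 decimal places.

At p = 41.9, Q = 99.2816.
dQ/dp = −766/p² = −0.4363.
Point elasticity E = (dQ/dp)·(p/Q) = -0.4363 × 41.9/99.2816 ≈ -0.184.
|E| < 1, so demand is inelastic at this price.

-0.184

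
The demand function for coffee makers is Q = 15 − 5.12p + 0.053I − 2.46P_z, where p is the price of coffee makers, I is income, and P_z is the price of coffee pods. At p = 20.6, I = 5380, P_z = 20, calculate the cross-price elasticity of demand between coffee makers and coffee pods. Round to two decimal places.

Substituting, Q = 15 − 5.12(20.6) + 0.053(5380) − 2.46(20) = 15 − 105.472 + 285.14 − 49.2 = 145.468.
∂Q/∂P_z = −2.46, so E_xy = -2.46·(20/145.468) ≈ -0.34.
E_xy < 0: the goods are complements.

-0.34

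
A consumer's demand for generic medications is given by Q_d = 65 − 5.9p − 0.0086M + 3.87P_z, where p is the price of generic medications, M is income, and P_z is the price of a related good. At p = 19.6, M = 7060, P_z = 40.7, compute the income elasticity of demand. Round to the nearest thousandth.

Q_d = 65 − 5.9(19.6) − 0.0086(7060) + 3.87(40.7) = 65 − 115.64 − 60.716 + 157.509 = 46.153.
∂Q_d/∂M = −0.0086, so E_I = -0.0086·(7060/46.153) ≈ -1.316.
E_I < 0: inferior good.

-1.316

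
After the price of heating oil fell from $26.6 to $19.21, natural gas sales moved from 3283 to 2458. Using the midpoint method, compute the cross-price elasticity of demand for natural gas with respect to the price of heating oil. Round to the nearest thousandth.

0.891

%ΔQ_x = (2458 − 3283)/[(3283+2458)/2] = -825/2870.5 ≈ -0.2874.
%ΔP_y = (19.21 − 26.6)/[(26.6+19.21)/2] ≈ -0.3226.
E_xy = -0.2874/-0.3226 ≈ 0.891.
E_xy > 0, so natural gas and heating oil are substitutes.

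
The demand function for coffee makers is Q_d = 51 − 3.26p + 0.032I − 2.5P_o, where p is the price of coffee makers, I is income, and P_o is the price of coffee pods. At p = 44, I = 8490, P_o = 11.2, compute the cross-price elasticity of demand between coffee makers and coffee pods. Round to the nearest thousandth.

-0.185

First evaluate Q_d: 51 − 3.26(44) + 0.032(8490) − 2.5(11.2) = 51 − 143.44 + 271.68 − 28 = 151.24.
∂Q_d/∂P_o = −2.5, so E_xy = -2.5·(11.2/151.24) ≈ -0.185.
E_xy < 0: the goods are complements.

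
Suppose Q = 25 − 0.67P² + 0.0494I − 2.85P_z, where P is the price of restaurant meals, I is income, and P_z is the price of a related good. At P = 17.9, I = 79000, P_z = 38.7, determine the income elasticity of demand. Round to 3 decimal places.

1.083

Evaluating quantity at (P, I, P_z) gives Q = 25 − 0.67(17.9)² + 0.0494(79000) − 2.85(38.7) = 25 − 214.6747 + 3902.6 − 110.295 = 3602.6303.
∂Q/∂I = +0.0494, so E_I = 0.0494·(79000/3602.6303) ≈ 1.083.
E_I > 1: normal good (luxury).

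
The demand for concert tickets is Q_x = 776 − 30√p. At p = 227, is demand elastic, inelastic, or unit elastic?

inelastic

At p = 227, Q_x = 324.0044.
dQ_x/dp = −30/(2√p) = −30/(2·15.0665).
Point elasticity E = (dQ_x/dp)·(p/Q_x) = -0.9956 × 227/324.0044 ≈ -0.698.
|E| ≈ 0.698 < 1, so demand is inelastic.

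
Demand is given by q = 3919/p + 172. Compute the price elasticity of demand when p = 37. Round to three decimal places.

-0.381

At p = 37, q = 277.9189.
dq/dp = −3919/p² = −2.8627.
Point elasticity E = (dq/dp)·(p/q) = -2.8627 × 37/277.9189 ≈ -0.381.
|E| < 1, so demand is inelastic at this price.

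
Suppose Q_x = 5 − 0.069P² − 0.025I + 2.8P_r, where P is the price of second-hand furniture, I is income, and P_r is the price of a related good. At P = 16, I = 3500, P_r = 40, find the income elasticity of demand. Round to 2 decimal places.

-7.39

At the given point, Q_x = 5 − 0.069(16)² − 0.025(3500) + 2.8(40) = 5 − 17.664 − 87.5 + 112 = 11.836.
∂Q_x/∂I = −0.025, so E_I = -0.025·(3500/11.836) ≈ -7.39.
E_I < 0: inferior good.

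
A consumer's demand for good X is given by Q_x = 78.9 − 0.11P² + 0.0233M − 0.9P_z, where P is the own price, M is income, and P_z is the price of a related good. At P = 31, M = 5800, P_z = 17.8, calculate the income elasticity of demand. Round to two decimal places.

1.46

Q_x = 78.9 − 0.11(31)² + 0.0233(5800) − 0.9(17.8) = 78.9 − 105.71 + 135.14 − 16.02 = 92.31.
∂Q_x/∂M = +0.0233, so E_I = 0.0233·(5800/92.31) ≈ 1.46.
E_I > 1: normal good (luxury).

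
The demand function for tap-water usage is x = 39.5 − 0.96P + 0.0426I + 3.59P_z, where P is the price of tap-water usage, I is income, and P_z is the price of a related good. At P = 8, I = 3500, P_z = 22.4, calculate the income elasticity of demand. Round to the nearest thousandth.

Evaluating quantity at (P, I, P_z) gives x = 39.5 − 0.96(8) + 0.0426(3500) + 3.59(22.4) = 39.5 − 7.68 + 149.1 + 80.416 = 261.336.
∂x/∂I = +0.0426, so E_I = 0.0426·(3500/261.336) ≈ 0.571.
E_I ∈ (0,1): normal good (necessity).

0.571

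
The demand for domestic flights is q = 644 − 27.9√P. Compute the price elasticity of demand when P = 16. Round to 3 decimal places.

At P = 16, q = 532.4.
dq/dP = −27.9/(2√P) = −27.9/(2·4).
Point elasticity E = (dq/dP)·(P/q) = -3.4875 × 16/532.4 ≈ -0.105.
|E| < 1, so demand is inelastic at this price.

-0.105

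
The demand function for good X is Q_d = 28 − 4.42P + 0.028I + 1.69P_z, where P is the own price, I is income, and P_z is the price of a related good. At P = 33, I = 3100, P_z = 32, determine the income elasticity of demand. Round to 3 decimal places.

3.771

Substituting, Q_d = 28 − 4.42(33) + 0.028(3100) + 1.69(32) = 28 − 145.86 + 86.8 + 54.08 = 23.02.
∂Q_d/∂I = +0.028, so E_I = 0.028·(3100/23.02) ≈ 3.771.
E_I > 1: normal good (luxury).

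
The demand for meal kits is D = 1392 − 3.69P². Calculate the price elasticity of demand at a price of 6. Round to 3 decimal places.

-0.211

At P = 6, D = 1259.16.
dD/dP = −2·3.69·P = −44.28.
Point elasticity E = (dD/dP)·(P/D) = -44.28 × 6/1259.16 ≈ -0.211.
|E| < 1, so demand is inelastic at this price.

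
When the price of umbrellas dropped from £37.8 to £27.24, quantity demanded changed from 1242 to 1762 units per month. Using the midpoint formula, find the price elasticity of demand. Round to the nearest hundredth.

%ΔQ = (1762 − 1242)/[(1242 + 1762)/2] = 520/1502 ≈ 0.3462.
%ΔP = (27.24 − 37.8)/[(37.8 + 27.24)/2] = -10.56/32.52 ≈ -0.3247.
Arc elasticity E = %ΔQ/%ΔP ≈ 0.3462/-0.3247 ≈ -1.07.
|E| > 1: demand is elastic over this range.

-1.07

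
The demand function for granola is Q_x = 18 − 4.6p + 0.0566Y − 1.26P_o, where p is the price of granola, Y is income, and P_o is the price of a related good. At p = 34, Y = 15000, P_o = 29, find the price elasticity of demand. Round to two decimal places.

-0.23

Q_x = 18 − 4.6(34) + 0.0566(15000) − 1.26(29) = 18 − 156.4 + 849 − 36.54 = 674.06.
∂Q_x/∂p = −4.6, so E_p = (−4.6)·(34/674.06) ≈ -0.23.
|E_p| < 1: demand is inelastic.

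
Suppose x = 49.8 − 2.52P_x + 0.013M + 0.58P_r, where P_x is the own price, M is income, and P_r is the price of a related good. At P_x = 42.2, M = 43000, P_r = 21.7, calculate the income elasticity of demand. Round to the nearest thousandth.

x = 49.8 − 2.52(42.2) + 0.013(43000) + 0.58(21.7) = 49.8 − 106.344 + 559 + 12.586 = 515.042.
∂x/∂M = +0.013, so E_I = 0.013·(43000/515.042) ≈ 1.085.
E_I > 1: normal good (luxury).

1.085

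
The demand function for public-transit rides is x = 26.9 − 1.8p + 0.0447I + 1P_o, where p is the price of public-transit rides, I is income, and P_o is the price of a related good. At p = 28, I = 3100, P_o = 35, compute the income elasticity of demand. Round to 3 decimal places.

0.923

Evaluating quantity at (p, I, P_o) gives x = 26.9 − 1.8(28) + 0.0447(3100) + 1(35) = 26.9 − 50.4 + 138.57 + 35 = 150.07.
∂x/∂I = +0.0447, so E_I = 0.0447·(3100/150.07) ≈ 0.923.
E_I ∈ (0,1): normal good (necessity).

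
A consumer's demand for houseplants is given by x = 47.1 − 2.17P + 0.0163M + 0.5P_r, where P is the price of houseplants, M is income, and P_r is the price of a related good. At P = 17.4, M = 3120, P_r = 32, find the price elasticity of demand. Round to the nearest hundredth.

Substituting, x = 47.1 − 2.17(17.4) + 0.0163(3120) + 0.5(32) = 47.1 − 37.758 + 50.856 + 16 = 76.198.
∂x/∂P = −2.17, so E_p = (−2.17)·(17.4/76.198) ≈ -0.50.
|E_p| < 1: demand is inelastic.

-0.50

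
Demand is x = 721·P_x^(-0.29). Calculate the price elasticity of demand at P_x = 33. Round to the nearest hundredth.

For a Cobb–Douglas (constant-elasticity) form x = A·P_x^α·…, the elasticity with respect to P_x equals the exponent α at every point.
Here the exponent on P_x is -0.29, so the price elasticity of demand is -0.29.

-0.29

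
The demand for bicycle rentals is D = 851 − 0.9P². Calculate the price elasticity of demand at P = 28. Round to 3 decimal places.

At P = 28, D = 145.4.
dD/dP = −2·0.9·P = −50.4.
Point elasticity E = (dD/dP)·(P/D) = -50.4 × 28/145.4 ≈ -9.706.
|E| > 1, so demand is elastic at this price.

-9.706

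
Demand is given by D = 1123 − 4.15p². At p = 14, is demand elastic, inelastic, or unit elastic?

At p = 14, D = 309.6.
dD/dp = −2·4.15·p = −116.2.
Point elasticity E = (dD/dp)·(p/D) = -116.2 × 14/309.6 ≈ -5.255.
|E| ≈ 5.255 > 1, so demand is elastic.

elastic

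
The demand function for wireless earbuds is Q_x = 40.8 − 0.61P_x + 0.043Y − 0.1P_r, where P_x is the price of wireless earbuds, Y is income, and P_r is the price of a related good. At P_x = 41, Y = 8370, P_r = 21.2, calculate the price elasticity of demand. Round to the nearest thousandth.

Q_x = 40.8 − 0.61(41) + 0.043(8370) − 0.1(21.2) = 40.8 − 25.01 + 359.91 − 2.12 = 373.58.
∂Q_x/∂P_x = −0.61, so E_p = (−0.61)·(41/373.58) ≈ -0.067.
|E_p| < 1: demand is inelastic.

-0.067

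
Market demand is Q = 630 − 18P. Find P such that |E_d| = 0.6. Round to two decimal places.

Set −bP/(a − bP) = −0.6 ⇒ bP = 0.6(a − bP) ⇒ bP(1+0.6) = 0.6·a.
P = 0.6·630/(18·1.6) ≈ 13.13.

13.13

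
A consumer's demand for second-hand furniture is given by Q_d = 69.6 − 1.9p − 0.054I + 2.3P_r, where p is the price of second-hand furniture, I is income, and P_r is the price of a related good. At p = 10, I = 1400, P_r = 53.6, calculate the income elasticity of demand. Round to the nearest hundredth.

First evaluate Q_d: 69.6 − 1.9(10) − 0.054(1400) + 2.3(53.6) = 69.6 − 19 − 75.6 + 123.28 = 98.28.
∂Q_d/∂I = −0.054, so E_I = -0.054·(1400/98.28) ≈ -0.77.
E_I < 0: inferior good.

-0.77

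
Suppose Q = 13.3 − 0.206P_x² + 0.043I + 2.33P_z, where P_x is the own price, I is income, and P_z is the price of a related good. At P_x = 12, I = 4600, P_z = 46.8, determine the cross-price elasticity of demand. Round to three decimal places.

Evaluating quantity at (P_x, I, P_z) gives Q = 13.3 − 0.206(12)² + 0.043(4600) + 2.33(46.8) = 13.3 − 29.664 + 197.8 + 109.044 = 290.48.
∂Q/∂P_z = +2.33, so E_xy = 2.33·(46.8/290.48) ≈ 0.375.
E_xy > 0: the goods are substitutes.

0.375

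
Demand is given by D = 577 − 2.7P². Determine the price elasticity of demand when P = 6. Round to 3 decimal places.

-0.405

At P = 6, D = 479.8.
dD/dP = −2·2.7·P = −32.4.
Point elasticity E = (dD/dP)·(P/D) = -32.4 × 6/479.8 ≈ -0.405.
|E| < 1, so demand is inelastic at this price.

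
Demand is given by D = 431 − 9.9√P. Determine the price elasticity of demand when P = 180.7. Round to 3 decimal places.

At P = 180.7, D = 297.9195.
dD/dP = −9.9/(2√P) = −9.9/(2·13.4425).
Point elasticity E = (dD/dP)·(P/D) = -0.3682 × 180.7/297.9195 ≈ -0.223.
|E| < 1, so demand is inelastic at this price.

-0.223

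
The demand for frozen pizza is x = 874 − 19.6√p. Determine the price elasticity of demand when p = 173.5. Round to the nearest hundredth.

-0.21

At p = 173.5, x = 615.83.
dx/dp = −19.6/(2√p) = −19.6/(2·13.1719).
Point elasticity E = (dx/dp)·(p/x) = -0.744 × 173.5/615.83 ≈ -0.21.
|E| < 1, so demand is inelastic at this price.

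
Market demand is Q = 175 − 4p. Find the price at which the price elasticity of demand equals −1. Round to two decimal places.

For linear demand Q = a − bp, E = −bp/(a − bp). |E| = 1 ⇒ bp = a − bp ⇒ p = a/(2b).
p = 175/(2·4) ≈ 21.88.

21.88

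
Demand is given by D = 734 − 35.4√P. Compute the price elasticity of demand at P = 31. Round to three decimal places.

At P = 31, D = 536.9011.
dD/dP = −35.4/(2√P) = −35.4/(2·5.5678).
Point elasticity E = (dD/dP)·(P/D) = -3.179 × 31/536.9011 ≈ -0.184.
|E| < 1, so demand is inelastic at this price.

-0.184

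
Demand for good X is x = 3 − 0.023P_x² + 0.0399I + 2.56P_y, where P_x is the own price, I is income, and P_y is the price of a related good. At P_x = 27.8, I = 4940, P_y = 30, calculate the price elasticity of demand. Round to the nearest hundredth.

First evaluate x: 3 − 0.023(27.8)² + 0.0399(4940) + 2.56(30) = 3 − 17.7753 + 197.106 + 76.8 = 259.1307.
∂x/∂P_x = −2·0.023·P_x = -1.2788, so E_p = -1.2788·(27.8/259.1307) ≈ -0.14.
|E_p| < 1: demand is inelastic.

-0.14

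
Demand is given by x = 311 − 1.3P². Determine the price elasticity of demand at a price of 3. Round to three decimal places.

-0.078

At P = 3, x = 299.3.
dx/dP = −2·1.3·P = −7.8.
Point elasticity E = (dx/dP)·(P/x) = -7.8 × 3/299.3 ≈ -0.078.
|E| < 1, so demand is inelastic at this price.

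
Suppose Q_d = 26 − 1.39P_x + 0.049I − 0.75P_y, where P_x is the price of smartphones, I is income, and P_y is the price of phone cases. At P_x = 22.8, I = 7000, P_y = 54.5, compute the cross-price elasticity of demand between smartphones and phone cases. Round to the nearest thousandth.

-0.138

Q_d = 26 − 1.39(22.8) + 0.049(7000) − 0.75(54.5) = 26 − 31.692 + 343 − 40.875 = 296.433.
∂Q_d/∂P_y = −0.75, so E_xy = -0.75·(54.5/296.433) ≈ -0.138.
E_xy < 0: the goods are complements.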